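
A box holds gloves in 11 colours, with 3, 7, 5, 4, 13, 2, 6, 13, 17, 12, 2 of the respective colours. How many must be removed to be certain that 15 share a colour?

82

In the worst case you take as many as possible of each colour without reaching 15: 3 + 7 + 5 + 4 + 13 + 2 + 6 + 13 + 14 + 12 + 2 = 81.
The next one must give 15 of some colour, so 81 + 1 = 82.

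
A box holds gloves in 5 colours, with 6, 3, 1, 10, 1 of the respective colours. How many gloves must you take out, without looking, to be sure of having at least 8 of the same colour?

19

In the worst case you take as many as possible of each colour without reaching 8: 6 + 3 + 1 + 7 + 1 = 18.
The next one must give 8 of some colour, so 18 + 1 = 19.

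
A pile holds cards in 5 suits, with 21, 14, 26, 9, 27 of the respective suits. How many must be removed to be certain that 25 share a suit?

93

In the worst case you take as many as possible of each suit without reaching 25: 21 + 14 + 24 + 9 + 24 = 92.
The next one must give 25 of some suit, so 92 + 1 = 93.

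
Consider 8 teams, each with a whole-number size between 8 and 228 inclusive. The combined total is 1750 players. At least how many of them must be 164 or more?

7

Each value short of 164 is at most 163, costing at least 228 − 163 = 65 against the maximum total of 1824.
We can afford to lose at most 1824 − 1750 = 74, so at most ⌊74/65⌋ = 1 fall short, and at least 7 are ≥ 164.
Exactly 7 works: 7 values at 228 and 1 at 163 total 1759; lower one of the high values by 9 (still ≥ 164) to hit 1750.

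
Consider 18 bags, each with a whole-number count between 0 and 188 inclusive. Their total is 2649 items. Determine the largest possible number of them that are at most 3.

Suppose k of them are at most 3. Those contribute at most 3 each and the rest at most 188 each.
So the total is at most 3k + 188(18 − k) = 3384 − 185k. This must still be ≥ 2649, so k ≤ 3.
k = 3 is achieved by 3 values at 3 and 15 at 188, total 2829; lower one of the 188's by 180 (still > 3) to reach 2649.

3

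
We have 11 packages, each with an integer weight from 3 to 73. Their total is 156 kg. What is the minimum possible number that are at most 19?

4

If only k of them are at most 19, the other 11 − k are at least 20, so the total is at least (11 − k)·20 + k·3.
This is ≤ 156, so (11 − k)·20 + 3k ≤ 156, which gives k ≥ 4.
Exactly 4 works: 4 values at 3 and 7 at 20 total 152; raise one of the low values by 4 (still ≤ 19) to hit 156.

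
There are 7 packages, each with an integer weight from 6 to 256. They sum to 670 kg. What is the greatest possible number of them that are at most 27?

4

Suppose k of them are at most 27. Those contribute at most 27 each and the rest at most 256 each.
So the total is at most 27k + 256(7 − k) = 1792 − 229k. This must still be ≥ 670, so k ≤ 4.
k = 4 is achieved by 4 values at 27 and 3 at 256, total 876; lower one of the 256's by 206 (still > 27) to reach 670.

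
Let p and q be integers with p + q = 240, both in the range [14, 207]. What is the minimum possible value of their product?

6831

pq = p(240 − p) is concave in p, so over [33, 207] it is minimized at an endpoint.
The extreme feasible split is p = 33, q = 207, giving pq = 6831.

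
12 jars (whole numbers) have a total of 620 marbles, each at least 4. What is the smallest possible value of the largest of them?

52

The average is 620/12 > 51, so not all 12 can be 51 or less; the largest is ≥ 52.
Taking 4 copies of 51 and 8 copies of 52 gives exactly 620, so 52 is attained.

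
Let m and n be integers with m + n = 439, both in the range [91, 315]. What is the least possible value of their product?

39060

For a fixed sum, mn is smallest when m and n are as far apart as possible.
At the endpoint m = 124, n = 439 − 124 = 315, so mn = 124 × 315 = 39060.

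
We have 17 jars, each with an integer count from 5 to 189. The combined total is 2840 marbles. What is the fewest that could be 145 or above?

Each value short of 145 is at most 144, costing at least 189 − 144 = 45 against the maximum total of 3213.
We can afford to lose at most 3213 − 2840 = 373, so at most ⌊373/45⌋ = 8 fall short, and at least 9 are ≥ 145.
Exactly 9 works: 9 values at 189 and 8 at 144 total 2853; lower one of the high values by 13 (still ≥ 145) to hit 2840.

9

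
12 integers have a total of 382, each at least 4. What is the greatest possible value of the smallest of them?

31

The 12 values sum to 382, so their minimum is at most ⌊382/12⌋ = 31.
Achievable: 2 of them at 31 and 10 at 32 total 382.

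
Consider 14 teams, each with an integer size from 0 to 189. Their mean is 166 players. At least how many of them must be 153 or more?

6

The total is 14 × 166 = 2324.
Each value short of 153 is at most 152, costing at least 189 − 152 = 37 against the maximum total of 2646.
We can afford to lose at most 2646 − 2324 = 322, so at most ⌊322/37⌋ = 8 fall short, and at least 6 are ≥ 153.
Exactly 6 works: 6 values at 189 and 8 at 152 total 2350; lower one of the high values by 26 (still ≥ 153) to hit 2324.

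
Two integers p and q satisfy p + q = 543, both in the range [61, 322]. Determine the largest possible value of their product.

With p + q fixed, pq peaks when the two are closest together.
Taking p = 271 and q = 272 (both in [61, 322]) gives pq = 73712.

73712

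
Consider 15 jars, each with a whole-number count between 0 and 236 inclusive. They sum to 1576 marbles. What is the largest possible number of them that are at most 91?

13

Suppose k of them are at most 91. Those contribute at most 91 each and the rest at most 236 each.
So the total is at most 91k + 236(15 − k) = 3540 − 145k. This must still be ≥ 1576, so k ≤ 13.
k = 13 is achieved by 13 values at 91 and 2 at 236, total 1655; lower one of the 236's by 79 (still > 91) to reach 1576.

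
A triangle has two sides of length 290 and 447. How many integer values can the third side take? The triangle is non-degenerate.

The triangle inequality gives |290 − 447| < c < 290 + 447, i.e. 157 < c < 737.
So c can be any integer from 158 to 736: 579 values.

579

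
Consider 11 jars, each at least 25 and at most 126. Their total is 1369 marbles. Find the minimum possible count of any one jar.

Minimizing one value means maximizing the remaining 10.
The other 10 contribute at most 10 × 126 = 1260, leaving at least 1369 − 1260 = 109.
Since 109 ≥ 25, this is achievable: one at 109 and 10 at 126.

109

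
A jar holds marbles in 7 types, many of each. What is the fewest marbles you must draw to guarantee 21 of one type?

In the worst case you draw 20 of each of the 7 types: 7 × 20 = 140.
One more forces 21 of some type, so 140 + 1 = 141.

141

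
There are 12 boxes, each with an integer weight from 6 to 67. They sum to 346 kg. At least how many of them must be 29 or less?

1

If only k of them are at most 29, the other 12 − k are at least 30, so the total is at least (12 − k)·30 + k·6.
This is ≤ 346, so (12 − k)·30 + 6k ≤ 346, which gives k ≥ 1.
Exactly 1 works: 1 value at 6 and 11 at 30 total 336; raise one of the low values by 10 (still ≤ 29) to hit 346.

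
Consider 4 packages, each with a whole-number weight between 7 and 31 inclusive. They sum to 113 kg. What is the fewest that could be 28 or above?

2

If only k of them are at least 28, the other 4 − k are at most 27, so the total is at most k·31 + (4 − k)·27.
This must reach 113, so k·31 + (4 − k)·27 ≥ 113, giving k ≥ 2.
Exactly 2 works: 2 values at 31 and 2 at 27 total 116; lower one of the high values by 3 (still ≥ 28) to hit 113.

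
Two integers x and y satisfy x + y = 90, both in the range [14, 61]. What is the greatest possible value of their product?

2025

With x + y fixed, xy peaks when the two are closest together.
Taking x = 45 and y = 45 (both in [14, 61]) gives xy = 2025.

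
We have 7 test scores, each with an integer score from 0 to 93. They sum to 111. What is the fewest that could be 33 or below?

Each value above 33 is at least 34, contributing at least 34 − 0 = 34 above the floor 0.
The sum exceeds the floor total 0 by 111, so at most ⌊111/34⌋ = 3 exceed 33, and at least 4 are ≤ 33.
Exactly 4 works: 4 values at 0 and 3 at 34 total 102; raise one of the low values by 9 (still ≤ 33) to hit 111.

4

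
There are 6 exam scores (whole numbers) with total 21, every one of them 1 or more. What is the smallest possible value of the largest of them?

4

The average is 21/6 > 3, so not all 6 can be 3 or less; the largest is ≥ 4.
Taking 3 copies of 3 and 3 copies of 4 gives exactly 21, so 4 is attained.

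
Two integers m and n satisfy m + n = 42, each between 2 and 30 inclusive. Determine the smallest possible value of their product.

Since m + n is fixed, pushing one of them to its bound minimizes the product.
The extreme feasible split is m = 12, n = 30, giving mn = 360.

360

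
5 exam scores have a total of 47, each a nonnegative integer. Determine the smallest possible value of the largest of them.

If every one of the 5 were at most 9, the total would be at most 5 × 9 = 45 < 47.
Achievable: 2 of them at 10 and 3 at 9 total 47.

10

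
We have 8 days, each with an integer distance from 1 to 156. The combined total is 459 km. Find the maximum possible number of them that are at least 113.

4

If k of the values are ≥ 113, the total is ≥ 113k + 1(8 − k).
Setting 113k + 1(8 − k) ≤ 459 gives 112k ≤ 451, so k ≤ 4.
k = 4 is achieved by 4 values at 113 and 4 at 1, total 456; add 3 to one value (staying below 113) to reach 459.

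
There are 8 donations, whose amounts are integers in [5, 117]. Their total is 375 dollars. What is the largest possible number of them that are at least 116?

Suppose k of them are at least 116. Those contribute at least 116 each and the other 8 − k at least 5 each.
So the total is at least 116k + 5(8 − k) = 40 + 111k. This must be ≤ 375, giving k ≤ 3.
k = 3 is achieved by 3 values at 116 and 5 at 5, total 373; add 2 to one value (staying below 116) to reach 375.

3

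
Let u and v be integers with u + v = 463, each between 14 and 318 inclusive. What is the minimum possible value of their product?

uv = u(463 − u) is concave in u, so over [145, 318] it is minimized at an endpoint.
The extreme feasible split is u = 145, v = 318, giving uv = 46110.

46110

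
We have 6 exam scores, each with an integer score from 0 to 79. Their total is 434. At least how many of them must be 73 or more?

Each value short of 73 is at most 72, costing at least 79 − 72 = 7 against the maximum total of 474.
We can afford to lose at most 474 − 434 = 40, so at most ⌊40/7⌋ = 5 fall short, and at least 1 are ≥ 73.
Exactly 1 works: 1 value at 79 and 5 at 72 total 439; lower one of the high values by 5 (still ≥ 73) to hit 434.

1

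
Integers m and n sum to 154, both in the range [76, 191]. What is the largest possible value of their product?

For a fixed sum, the product mn is largest when m and n are as close as possible.
Taking m = 77 and n = 77 (both in [76, 191]) gives mn = 5929.

5929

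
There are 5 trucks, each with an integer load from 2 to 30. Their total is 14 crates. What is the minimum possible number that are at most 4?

4

If only k of them are at most 4, the other 5 − k are at least 5, so the total is at least (5 − k)·5 + k·2.
This is ≤ 14, so (5 − k)·5 + 2k ≤ 14, which gives k ≥ 4.
Exactly 4 works: 4 values at 2 and 1 at 5 total 13; raise one of the low values by 1 (still ≤ 4) to hit 14.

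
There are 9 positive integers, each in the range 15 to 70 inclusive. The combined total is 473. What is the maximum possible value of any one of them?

70

Maximizing one value means minimizing the remaining 8.
The other 8 contribute at least 8 × 15 = 120, leaving at most 473 − 120 = 353.
But each integer is capped at 70, so the maximum is 70.
Achievable: one at 70 and the other 8 totalling 403, which fits since 8 × 15 ≤ 403 ≤ 8 × 70.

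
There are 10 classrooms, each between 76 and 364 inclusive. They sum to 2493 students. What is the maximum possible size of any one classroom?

364

To make one classroom as large as possible, make the other 9 as small as possible.
The other 9 contribute at least 9 × 76 = 684, leaving at most 2493 − 684 = 1809.
But each classroom is capped at 364, so the maximum is 364.
Achievable: one at 364 and the other 9 totalling 2129, which fits since 9 × 76 ≤ 2129 ≤ 9 × 364.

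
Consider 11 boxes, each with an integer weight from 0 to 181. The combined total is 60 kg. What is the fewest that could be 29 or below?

Let j be the number exceeding 29. Then the total is ≥ 30·j + 0·(11 − j) = 0 + 30j.
So 30j ≤ 60 and j ≤ 2; hence at least 11 − 2 = 9 are ≤ 29.
Exactly 9 works: 9 values at 0 and 2 at 30 total 60.

9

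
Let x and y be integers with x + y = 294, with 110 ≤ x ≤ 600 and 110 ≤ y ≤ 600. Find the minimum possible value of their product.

Since x + y is fixed, pushing one of them to its bound minimizes the product.
At the endpoint x = 110, y = 294 − 110 = 184, so xy = 110 × 184 = 20240.

20240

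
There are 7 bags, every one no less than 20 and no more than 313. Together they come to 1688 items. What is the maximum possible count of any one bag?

313

To make one bag as large as possible, make the other 6 as small as possible.
The other 6 contribute at least 6 × 20 = 120, leaving at most 1688 − 120 = 1568.
But each bag is capped at 313, so the maximum is 313.
Achievable: one at 313 and the other 6 totalling 1375, which fits since 6 × 20 ≤ 1375 ≤ 6 × 313.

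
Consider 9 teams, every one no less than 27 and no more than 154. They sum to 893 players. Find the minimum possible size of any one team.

27

To make one team as small as possible, make the other 8 as large as possible.
The other 8 can take up 8 × 154 = 1232 ≥ 893 − 27, so one team can sit at its floor of 27.
Achievable: one at 27 and the other 8 totalling 866, which fits since 8 × 27 ≤ 866 ≤ 8 × 154.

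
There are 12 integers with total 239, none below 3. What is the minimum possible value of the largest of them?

20

If every one of the 12 were at most 19, the total would be at most 12 × 19 = 228 < 239.
Achievable: 11 of them at 20 and 1 at 19 total 239.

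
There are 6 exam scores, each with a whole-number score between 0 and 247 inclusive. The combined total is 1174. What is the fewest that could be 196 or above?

Each value short of 196 is at most 195, costing at least 247 − 195 = 52 against the maximum total of 1482.
We can afford to lose at most 1482 − 1174 = 308, so at most ⌊308/52⌋ = 5 fall short, and at least 1 are ≥ 196.
Exactly 1 works: 1 value at 247 and 5 at 195 total 1222; lower one of the high values by 48 (still ≥ 196) to hit 1174.

1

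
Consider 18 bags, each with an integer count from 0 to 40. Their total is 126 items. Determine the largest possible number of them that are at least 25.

5

If k of the values are ≥ 25, the total is ≥ 25k + 0(18 − k).
Setting 25k + 0(18 − k) ≤ 126 gives 25k ≤ 126, so k ≤ 5.
k = 5 is achieved by 5 values at 25 and 13 at 0, total 125; add 1 to one value (staying below 25) to reach 126.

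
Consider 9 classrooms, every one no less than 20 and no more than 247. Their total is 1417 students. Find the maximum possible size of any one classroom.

247

To make one classroom as large as possible, make the other 8 as small as possible.
The other 8 contribute at least 8 × 20 = 160, leaving at most 1417 − 160 = 1257.
But each classroom is capped at 247, so the maximum is 247.
Achievable: one at 247 and the other 8 totalling 1170, which fits since 8 × 20 ≤ 1170 ≤ 8 × 247.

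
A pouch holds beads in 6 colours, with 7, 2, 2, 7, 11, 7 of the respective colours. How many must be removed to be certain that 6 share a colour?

In the worst case you take as many as possible of each colour without reaching 6: 5 + 2 + 2 + 5 + 5 + 5 = 24.
The next one must give 6 of some colour, so 24 + 1 = 25.

25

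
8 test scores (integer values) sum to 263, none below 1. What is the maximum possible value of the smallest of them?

32

The 8 values sum to 263, so their minimum is at most ⌊263/8⌋ = 32.
Taking 1 copy of 32 and 7 copies of 33 gives exactly 263, so 32 is attained.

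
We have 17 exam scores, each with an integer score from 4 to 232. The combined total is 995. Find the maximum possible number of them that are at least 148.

6

With k values at 148 or above and the rest at least 4, the sum is at least 68 + 144k.
Since the sum is 995, we need 144k ≤ 927, i.e. k ≤ 6.
k = 6 is achieved by 6 values at 148 and 11 at 4, total 932; add 63 to one value (staying below 148) to reach 995.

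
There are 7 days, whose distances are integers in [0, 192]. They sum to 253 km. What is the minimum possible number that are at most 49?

Each value above 49 is at least 50, contributing at least 50 − 0 = 50 above the floor 0.
The sum exceeds the floor total 0 by 253, so at most ⌊253/50⌋ = 5 exceed 49, and at least 2 are ≤ 49.
Exactly 2 works: 2 values at 0 and 5 at 50 total 250; raise one of the low values by 3 (still ≤ 49) to hit 253.

2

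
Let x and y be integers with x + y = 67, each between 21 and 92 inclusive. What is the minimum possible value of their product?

Since x + y is fixed, pushing one of them to its bound minimizes the product.
At the endpoint x = 21, y = 67 − 21 = 46, so xy = 21 × 46 = 966.

966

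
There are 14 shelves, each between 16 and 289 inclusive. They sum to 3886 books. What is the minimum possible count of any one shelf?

129

To make one shelf as small as possible, make the other 13 as large as possible.
The other 13 contribute at most 13 × 289 = 3757, leaving at least 3886 − 3757 = 129.
Since 129 ≥ 16, this is achievable: one at 129 and 13 at 289.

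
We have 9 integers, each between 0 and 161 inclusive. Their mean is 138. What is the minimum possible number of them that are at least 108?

6

The total is 9 × 138 = 1242.
Suppose at most 9 − j of them reach 108; then j values are ≤ 107 and the rest ≤ 161.
The total is then ≤ 107·j + 161·(9 − j) = 1449 − 54j. For this to be ≥ 1242 we need j ≤ 3, so at least 9 − 3 = 6 must reach 108.
Exactly 6 works: 6 values at 161 and 3 at 107 total 1287; lower one of the high values by 45 (still ≥ 108) to hit 1242.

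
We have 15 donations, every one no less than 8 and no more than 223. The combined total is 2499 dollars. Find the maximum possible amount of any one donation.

223

To make one donation as large as possible, make the other 14 as small as possible.
The other 14 contribute at least 14 × 8 = 112, leaving at most 2499 − 112 = 2387.
But each donation is capped at 223, so the maximum is 223.
Achievable: one at 223 and the other 14 totalling 2276, which fits since 14 × 8 ≤ 2276 ≤ 14 × 223.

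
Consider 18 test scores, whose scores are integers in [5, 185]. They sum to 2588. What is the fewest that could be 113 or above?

8

Suppose at most 18 − j of them reach 113; then j values are ≤ 112 and the rest ≤ 185.
The total is then ≤ 112·j + 185·(18 − j) = 3330 − 73j. For this to be ≥ 2588 we need j ≤ 10, so at least 18 − 10 = 8 must reach 113.
Exactly 8 works: 8 values at 185 and 10 at 112 total 2600; lower one of the high values by 12 (still ≥ 113) to hit 2588.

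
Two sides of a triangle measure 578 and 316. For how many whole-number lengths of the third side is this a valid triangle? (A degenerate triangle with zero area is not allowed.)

631

The triangle inequality gives |578 − 316| < c < 578 + 316, i.e. 262 < c < 894.
So c can be any integer from 263 to 893: 631 values.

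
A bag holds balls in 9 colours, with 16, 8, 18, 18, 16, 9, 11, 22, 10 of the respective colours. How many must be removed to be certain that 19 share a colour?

In the worst case you take as many as possible of each colour without reaching 19: 16 + 8 + 18 + 18 + 16 + 9 + 11 + 18 + 10 = 124.
The next one must give 19 of some colour, so 124 + 1 = 125.

125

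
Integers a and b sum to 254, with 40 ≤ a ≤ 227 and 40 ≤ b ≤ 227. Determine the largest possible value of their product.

16129

ab = a(254 − a) is maximized when a is as near 254/2 as the bounds allow.
Taking a = 127 and b = 127 (both in [40, 227]) gives ab = 16129.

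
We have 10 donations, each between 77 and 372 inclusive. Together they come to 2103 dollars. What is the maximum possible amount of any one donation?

372

To make one donation as large as possible, make the other 9 as small as possible.
The other 9 contribute at least 9 × 77 = 693, leaving at most 2103 − 693 = 1410.
But each donation is capped at 372, so the maximum is 372.
Achievable: one at 372 and the other 9 totalling 1731, which fits since 9 × 77 ≤ 1731 ≤ 9 × 372.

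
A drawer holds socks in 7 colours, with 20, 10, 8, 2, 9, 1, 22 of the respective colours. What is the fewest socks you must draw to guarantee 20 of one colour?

69

In the worst case you take as many as possible of each colour without reaching 20: 19 + 10 + 8 + 2 + 9 + 1 + 19 = 68.
The next one must give 20 of some colour, so 68 + 1 = 69.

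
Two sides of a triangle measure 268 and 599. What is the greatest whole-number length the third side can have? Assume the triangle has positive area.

The third side must be less than 268 + 599 = 867.
The largest integer below 867 is 866.

866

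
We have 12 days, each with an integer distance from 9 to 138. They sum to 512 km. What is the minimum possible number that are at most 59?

5

If only k of them are at most 59, the other 12 − k are at least 60, so the total is at least (12 − k)·60 + k·9.
This is ≤ 512, so (12 − k)·60 + 9k ≤ 512, which gives k ≥ 5.
Exactly 5 works: 5 values at 9 and 7 at 60 total 465; raise one of the low values by 47 (still ≤ 59) to hit 512.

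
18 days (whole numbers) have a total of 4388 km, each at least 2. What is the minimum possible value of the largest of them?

244

Some value must be at least ⌈4388/18⌉ = 244, since 18 × 243 = 4374 < 4388.
Achievable: 14 of them at 244 and 4 at 243 total 4388.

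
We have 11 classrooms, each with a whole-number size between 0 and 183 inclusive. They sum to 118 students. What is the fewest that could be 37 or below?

Each value above 37 is at least 38, contributing at least 38 − 0 = 38 above the floor 0.
The sum exceeds the floor total 0 by 118, so at most ⌊118/38⌋ = 3 exceed 37, and at least 8 are ≤ 37.
Exactly 8 works: 8 values at 0 and 3 at 38 total 114; raise one of the low values by 4 (still ≤ 37) to hit 118.

8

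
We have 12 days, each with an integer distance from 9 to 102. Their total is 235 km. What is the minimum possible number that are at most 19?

If only k of them are at most 19, the other 12 − k are at least 20, so the total is at least (12 − k)·20 + k·9.
This is ≤ 235, so (12 − k)·20 + 9k ≤ 235, which gives k ≥ 1.
Exactly 1 works: 1 value at 9 and 11 at 20 total 229; raise one of the low values by 6 (still ≤ 19) to hit 235.

1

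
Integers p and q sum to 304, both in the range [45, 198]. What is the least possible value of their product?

pq = p(304 − p) is concave in p, so over [106, 198] it is minimized at an endpoint.
The extreme feasible split is p = 106, q = 198, giving pq = 20988.

20988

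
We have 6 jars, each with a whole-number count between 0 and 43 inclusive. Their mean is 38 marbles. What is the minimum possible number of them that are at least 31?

The total is 6 × 38 = 228.
Suppose at most 6 − j of them reach 31; then j values are ≤ 30 and the rest ≤ 43.
The total is then ≤ 30·j + 43·(6 − j) = 258 − 13j. For this to be ≥ 228 we need j ≤ 2, so at least 6 − 2 = 4 must reach 31.
Exactly 4 works: 4 values at 43 and 2 at 30 total 232; lower one of the high values by 4 (still ≥ 31) to hit 228.

4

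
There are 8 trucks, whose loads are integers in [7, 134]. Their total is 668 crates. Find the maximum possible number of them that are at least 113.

With k values at 113 or above and the rest at least 7, the sum is at least 56 + 106k.
Since the sum is 668, we need 106k ≤ 612, i.e. k ≤ 5.
k = 5 is achieved by 5 values at 113 and 3 at 7, total 586; add 82 to one value (staying below 113) to reach 668.

5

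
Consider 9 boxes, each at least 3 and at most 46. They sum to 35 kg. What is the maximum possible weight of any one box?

Maximizing one value means minimizing the remaining 8.
The other 8 contribute at least 8 × 3 = 24, leaving at most 35 − 24 = 11.
Since 11 ≤ 46, this is achievable: one at 11 and 8 at 3.

11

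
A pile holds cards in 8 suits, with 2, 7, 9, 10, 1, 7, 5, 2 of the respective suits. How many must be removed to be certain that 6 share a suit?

In the worst case you take as many as possible of each suit without reaching 6: 2 + 5 + 5 + 5 + 1 + 5 + 5 + 2 = 30.
The next one must give 6 of some suit, so 30 + 1 = 31.

31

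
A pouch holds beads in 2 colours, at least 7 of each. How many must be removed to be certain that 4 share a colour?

You could draw 3 of every colour without reaching 4 of any — 6 in all.
One more forces 4 of some colour, so 6 + 1 = 7.

7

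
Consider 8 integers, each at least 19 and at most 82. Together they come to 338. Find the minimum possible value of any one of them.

19

Minimizing one value means maximizing the remaining 7.
The other 7 can take up 7 × 82 = 574 ≥ 338 − 19, so one integer can sit at its floor of 19.
Achievable: one at 19 and the other 7 totalling 319, which fits since 7 × 19 ≤ 319 ≤ 7 × 82.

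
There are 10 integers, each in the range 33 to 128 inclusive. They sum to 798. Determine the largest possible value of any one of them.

128

To make one integer as large as possible, make the other 9 as small as possible.
The other 9 contribute at least 9 × 33 = 297, leaving at most 798 − 297 = 501.
But each integer is capped at 128, so the maximum is 128.
Achievable: one at 128 and the other 9 totalling 670, which fits since 9 × 33 ≤ 670 ≤ 9 × 128.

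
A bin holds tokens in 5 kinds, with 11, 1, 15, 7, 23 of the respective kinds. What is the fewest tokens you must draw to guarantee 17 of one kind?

51

In the worst case you take as many as possible of each kind without reaching 17: 11 + 1 + 15 + 7 + 16 = 50.
The next one must give 17 of some kind, so 50 + 1 = 51.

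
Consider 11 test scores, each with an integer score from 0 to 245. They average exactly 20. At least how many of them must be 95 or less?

9

The total is 11 × 20 = 220.
Let j be the number exceeding 95. Then the total is ≥ 96·j + 0·(11 − j) = 0 + 96j.
So 96j ≤ 220 and j ≤ 2; hence at least 11 − 2 = 9 are ≤ 95.
Exactly 9 works: 9 values at 0 and 2 at 96 total 192; raise one of the low values by 28 (still ≤ 95) to hit 220.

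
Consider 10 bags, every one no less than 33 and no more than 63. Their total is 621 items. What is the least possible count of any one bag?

Minimizing one value means maximizing the remaining 9.
The other 9 contribute at most 9 × 63 = 567, leaving at least 621 − 567 = 54.
Since 54 ≥ 33, this is achievable: one at 54 and 9 at 63.

54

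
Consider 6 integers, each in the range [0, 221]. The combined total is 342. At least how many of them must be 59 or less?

If only k of them are at most 59, the other 6 − k are at least 60, so the total is at least (6 − k)·60 + k·0.
This is ≤ 342, so (6 − k)·60 + 0k ≤ 342, which gives k ≥ 1.
Exactly 1 works: 1 value at 0 and 5 at 60 total 300; raise one of the low values by 42 (still ≤ 59) to hit 342.

1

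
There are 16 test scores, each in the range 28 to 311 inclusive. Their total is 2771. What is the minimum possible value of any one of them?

28

To make one score as small as possible, make the other 15 as large as possible.
The other 15 can take up 15 × 311 = 4665 ≥ 2771 − 28, so one score can sit at its floor of 28.
Achievable: one at 28 and the other 15 totalling 2743, which fits since 15 × 28 ≤ 2743 ≤ 15 × 311.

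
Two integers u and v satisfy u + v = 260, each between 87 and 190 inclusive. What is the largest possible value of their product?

With u + v fixed, uv peaks when the two are closest together.
Taking u = 130 and v = 130 (both in [87, 190]) gives uv = 16900.

16900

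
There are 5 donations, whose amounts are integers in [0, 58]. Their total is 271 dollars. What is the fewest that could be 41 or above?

Each value short of 41 is at most 40, costing at least 58 − 40 = 18 against the maximum total of 290.
We can afford to lose at most 290 − 271 = 19, so at most ⌊19/18⌋ = 1 fall short, and at least 4 are ≥ 41.
Exactly 4 works: 4 values at 58 and 1 at 40 total 272; lower one of the high values by 1 (still ≥ 41) to hit 271.

4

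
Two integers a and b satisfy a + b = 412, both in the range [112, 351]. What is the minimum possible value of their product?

ab = a(412 − a) is concave in a, so over [112, 300] it is minimized at an endpoint.
At the endpoint a = 112, b = 412 − 112 = 300, so ab = 112 × 300 = 33600.

33600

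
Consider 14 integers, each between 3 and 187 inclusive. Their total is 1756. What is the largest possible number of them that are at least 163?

10

Suppose k of them are at least 163. Those contribute at least 163 each and the other 14 − k at least 3 each.
So the total is at least 163k + 3(14 − k) = 42 + 160k. This must be ≤ 1756, giving k ≤ 10.
k = 10 is achieved by 10 values at 163 and 4 at 3, total 1642; add 114 to one value (staying below 163) to reach 1756.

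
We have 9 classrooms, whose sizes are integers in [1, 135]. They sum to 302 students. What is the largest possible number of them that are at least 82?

With k values at 82 or above and the rest at least 1, the sum is at least 9 + 81k.
Since the sum is 302, we need 81k ≤ 293, i.e. k ≤ 3.
k = 3 is achieved by 3 values at 82 and 6 at 1, total 252; add 50 to one value (staying below 82) to reach 302.

3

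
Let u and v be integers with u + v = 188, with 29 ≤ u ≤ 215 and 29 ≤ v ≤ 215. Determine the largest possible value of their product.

With u + v fixed, uv peaks when the two are closest together.
Taking u = 94 and v = 94 (both in [29, 215]) gives uv = 8836.

8836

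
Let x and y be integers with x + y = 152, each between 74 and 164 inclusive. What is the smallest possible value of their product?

5772

For a fixed sum, xy is smallest when x and y are as far apart as possible.
At the endpoint x = 74, y = 152 − 74 = 78, so xy = 74 × 78 = 5772.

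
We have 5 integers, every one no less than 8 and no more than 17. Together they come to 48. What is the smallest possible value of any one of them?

8

To make one integer as small as possible, make the other 4 as large as possible.
The other 4 can take up 4 × 17 = 68 ≥ 48 − 8, so one integer can sit at its floor of 8.
Achievable: one at 8 and the other 4 totalling 40, which fits since 4 × 8 ≤ 40 ≤ 4 × 17.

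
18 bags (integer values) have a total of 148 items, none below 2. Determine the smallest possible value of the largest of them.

9

The average is 148/18 > 8, so not all 18 can be 8 or less; the largest is ≥ 9.
Achievable: 4 of them at 9 and 14 at 8 total 148.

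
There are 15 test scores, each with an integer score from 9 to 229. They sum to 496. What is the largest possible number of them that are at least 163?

2

If k of the values are ≥ 163, the total is ≥ 163k + 9(15 − k).
Setting 163k + 9(15 − k) ≤ 496 gives 154k ≤ 361, so k ≤ 2.
k = 2 is achieved by 2 values at 163 and 13 at 9, total 443; add 53 to one value (staying below 163) to reach 496.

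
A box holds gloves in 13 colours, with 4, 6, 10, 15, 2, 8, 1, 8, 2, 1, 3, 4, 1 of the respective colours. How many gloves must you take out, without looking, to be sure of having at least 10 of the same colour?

In the worst case you take as many as possible of each colour without reaching 10: 4 + 6 + 9 + 9 + 2 + 8 + 1 + 8 + 2 + 1 + 3 + 4 + 1 = 58.
The next one must give 10 of some colour, so 58 + 1 = 59.

59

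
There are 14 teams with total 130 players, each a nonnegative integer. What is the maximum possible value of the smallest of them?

The 14 values sum to 130, so their minimum is at most ⌊130/14⌋ = 9.
Equality holds with 10 values of 9 and 4 values of 10.

9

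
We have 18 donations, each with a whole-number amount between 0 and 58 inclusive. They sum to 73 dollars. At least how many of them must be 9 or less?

11

If only k of them are at most 9, the other 18 − k are at least 10, so the total is at least (18 − k)·10 + k·0.
This is ≤ 73, so (18 − k)·10 + 0k ≤ 73, which gives k ≥ 11.
Exactly 11 works: 11 values at 0 and 7 at 10 total 70; raise one of the low values by 3 (still ≤ 9) to hit 73.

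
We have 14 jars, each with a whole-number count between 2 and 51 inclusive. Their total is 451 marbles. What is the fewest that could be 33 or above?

Suppose at most 14 − j of them reach 33; then j values are ≤ 32 and the rest ≤ 51.
The total is then ≤ 32·j + 51·(14 − j) = 714 − 19j. For this to be ≥ 451 we need j ≤ 13, so at least 14 − 13 = 1 must reach 33.
Exactly 1 works: 1 value at 51 and 13 at 32 total 467; lower one of the high values by 16 (still ≥ 33) to hit 451.

1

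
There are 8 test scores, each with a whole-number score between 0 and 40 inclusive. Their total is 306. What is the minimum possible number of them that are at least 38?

If only k of them are at least 38, the other 8 − k are at most 37, so the total is at most k·40 + (8 − k)·37.
This must reach 306, so k·40 + (8 − k)·37 ≥ 306, giving k ≥ 4.
Exactly 4 works: 4 values at 40 and 4 at 37 total 308; lower one of the high values by 2 (still ≥ 38) to hit 306.

4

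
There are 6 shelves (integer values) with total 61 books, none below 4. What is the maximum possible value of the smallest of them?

10

The 6 values sum to 61, so their minimum is at most ⌊61/6⌋ = 10.
Taking 5 copies of 10 and 1 copy of 11 gives exactly 61, so 10 is attained.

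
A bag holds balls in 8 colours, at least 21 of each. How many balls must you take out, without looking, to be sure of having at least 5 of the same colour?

In the worst case you draw 4 of each of the 8 colours: 8 × 4 = 32.
One more forces 5 of some colour, so 32 + 1 = 33.

33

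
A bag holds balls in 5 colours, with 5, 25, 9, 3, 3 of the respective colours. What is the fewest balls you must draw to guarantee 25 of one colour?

45

In the worst case you take as many as possible of each colour without reaching 25: 5 + 24 + 9 + 3 + 3 = 44.
The next one must give 25 of some colour, so 44 + 1 = 45.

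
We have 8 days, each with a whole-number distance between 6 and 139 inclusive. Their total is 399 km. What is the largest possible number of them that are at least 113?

3

Suppose k of them are at least 113. Those contribute at least 113 each and the other 8 − k at least 6 each.
So the total is at least 113k + 6(8 − k) = 48 + 107k. This must be ≤ 399, giving k ≤ 3.
k = 3 is achieved by 3 values at 113 and 5 at 6, total 369; add 30 to one value (staying below 113) to reach 399.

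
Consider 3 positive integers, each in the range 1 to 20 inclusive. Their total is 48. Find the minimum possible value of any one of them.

8

Minimizing one value means maximizing the remaining 2.
The other 2 contribute at most 2 × 20 = 40, leaving at least 48 − 40 = 8.
Since 8 ≥ 1, this is achievable: one at 8 and 2 at 20.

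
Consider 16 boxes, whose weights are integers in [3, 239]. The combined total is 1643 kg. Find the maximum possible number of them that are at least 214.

Suppose k of them are at least 214. Those contribute at least 214 each and the other 16 − k at least 3 each.
So the total is at least 214k + 3(16 − k) = 48 + 211k. This must be ≤ 1643, giving k ≤ 7.
k = 7 is achieved by 7 values at 214 and 9 at 3, total 1525; add 118 to one value (staying below 214) to reach 1643.

7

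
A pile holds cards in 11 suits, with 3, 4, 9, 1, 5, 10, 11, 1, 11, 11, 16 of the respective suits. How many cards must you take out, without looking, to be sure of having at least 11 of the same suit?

In the worst case you take as many as possible of each suit without reaching 11: 3 + 4 + 9 + 1 + 5 + 10 + 10 + 1 + 10 + 10 + 10 = 73.
The next one must give 11 of some suit, so 73 + 1 = 74.

74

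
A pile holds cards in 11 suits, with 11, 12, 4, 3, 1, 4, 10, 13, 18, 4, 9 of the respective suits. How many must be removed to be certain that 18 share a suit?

In the worst case you take as many as possible of each suit without reaching 18: 11 + 12 + 4 + 3 + 1 + 4 + 10 + 13 + 17 + 4 + 9 = 88.
The next one must give 18 of some suit, so 88 + 1 = 89.

89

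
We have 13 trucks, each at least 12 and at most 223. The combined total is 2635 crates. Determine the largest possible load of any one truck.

To make one truck as large as possible, make the other 12 as small as possible.
The other 12 contribute at least 12 × 12 = 144, leaving at most 2635 − 144 = 2491.
But each truck is capped at 223, so the maximum is 223.
Achievable: one at 223 and the other 12 totalling 2412, which fits since 12 × 12 ≤ 2412 ≤ 12 × 223.

223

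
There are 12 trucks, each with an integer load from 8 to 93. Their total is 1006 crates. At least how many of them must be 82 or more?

Each value short of 82 is at most 81, costing at least 93 − 81 = 12 against the maximum total of 1116.
We can afford to lose at most 1116 − 1006 = 110, so at most ⌊110/12⌋ = 9 fall short, and at least 3 are ≥ 82.
Exactly 3 works: 3 values at 93 and 9 at 81 total 1008; lower one of the high values by 2 (still ≥ 82) to hit 1006.

3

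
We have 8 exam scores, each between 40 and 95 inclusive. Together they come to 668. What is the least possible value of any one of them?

To make one score as small as possible, make the other 7 as large as possible.
The other 7 can take up 7 × 95 = 665 ≥ 668 − 40, so one score can sit at its floor of 40.
Achievable: one at 40 and the other 7 totalling 628, which fits since 7 × 40 ≤ 628 ≤ 7 × 95.

40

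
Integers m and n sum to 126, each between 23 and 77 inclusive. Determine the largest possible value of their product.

For a fixed sum, the product mn is largest when m and n are as close as possible.
Taking m = 63 and n = 63 (both in [23, 77]) gives mn = 3969.

3969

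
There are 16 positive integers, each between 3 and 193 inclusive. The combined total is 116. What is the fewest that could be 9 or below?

If only k of them are at most 9, the other 16 − k are at least 10, so the total is at least (16 − k)·10 + k·3.
This is ≤ 116, so (16 − k)·10 + 3k ≤ 116, which gives k ≥ 7.
Exactly 7 works: 7 values at 3 and 9 at 10 total 111; raise one of the low values by 5 (still ≤ 9) to hit 116.

7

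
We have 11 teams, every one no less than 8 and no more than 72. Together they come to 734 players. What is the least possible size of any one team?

To make one team as small as possible, make the other 10 as large as possible.
The other 10 contribute at most 10 × 72 = 720, leaving at least 734 − 720 = 14.
Since 14 ≥ 8, this is achievable: one at 14 and 10 at 72.

14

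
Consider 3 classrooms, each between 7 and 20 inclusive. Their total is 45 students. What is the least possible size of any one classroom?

To make one classroom as small as possible, make the other 2 as large as possible.
The other 2 can take up 2 × 20 = 40 ≥ 45 − 7, so one classroom can sit at its floor of 7.
Achievable: one at 7 and the other 2 totalling 38, which fits since 2 × 7 ≤ 38 ≤ 2 × 20.

7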